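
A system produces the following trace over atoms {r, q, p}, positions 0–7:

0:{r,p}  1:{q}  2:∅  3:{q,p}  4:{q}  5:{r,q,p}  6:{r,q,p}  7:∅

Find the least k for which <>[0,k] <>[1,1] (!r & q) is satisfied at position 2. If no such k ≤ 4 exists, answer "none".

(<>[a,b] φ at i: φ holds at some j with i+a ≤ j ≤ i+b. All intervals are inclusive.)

Scan j = 2,3,… for <>[1,1] (!r & q):
  j=2: holds
First hit at j=2, so smallest k = 2-2 = 0.

0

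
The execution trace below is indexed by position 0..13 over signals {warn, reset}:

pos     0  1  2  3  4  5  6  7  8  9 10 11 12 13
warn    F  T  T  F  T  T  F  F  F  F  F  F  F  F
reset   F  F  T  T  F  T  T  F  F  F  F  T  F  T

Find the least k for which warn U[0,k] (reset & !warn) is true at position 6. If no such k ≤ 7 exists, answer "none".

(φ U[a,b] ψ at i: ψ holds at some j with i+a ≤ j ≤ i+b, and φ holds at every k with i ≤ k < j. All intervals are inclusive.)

0

Need earliest j ≥ 6 with (reset & !warn), and warn at every k in [6,j-1].
  j=6: rhs holds (empty prefix). k = 0.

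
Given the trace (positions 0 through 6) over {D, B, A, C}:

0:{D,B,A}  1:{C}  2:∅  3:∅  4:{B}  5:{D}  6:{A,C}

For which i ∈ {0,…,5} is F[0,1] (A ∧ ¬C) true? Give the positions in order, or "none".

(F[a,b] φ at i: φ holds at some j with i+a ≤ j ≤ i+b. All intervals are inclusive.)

Evaluate at each i in [0,5]:
  i=0: ✓ (witness j=0)
  i=1: ✗ (none in [1,2])
  i=2: ✗ (none in [2,3])
  i=3: ✗ (none in [3,4])
  i=4: ✗ (none in [4,5])
  i=5: ✗ (none in [5,6])

0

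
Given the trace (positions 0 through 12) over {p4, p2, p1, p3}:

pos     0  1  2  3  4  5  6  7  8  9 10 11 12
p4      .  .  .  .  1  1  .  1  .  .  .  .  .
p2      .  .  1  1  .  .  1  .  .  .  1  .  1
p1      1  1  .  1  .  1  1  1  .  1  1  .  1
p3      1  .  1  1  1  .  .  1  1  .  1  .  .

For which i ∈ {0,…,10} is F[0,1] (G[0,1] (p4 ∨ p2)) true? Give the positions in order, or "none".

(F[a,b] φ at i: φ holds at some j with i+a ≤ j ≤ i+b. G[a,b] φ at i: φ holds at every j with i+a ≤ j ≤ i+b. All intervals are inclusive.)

Evaluate at each i in [0,10]:
  i=0: ✗ (none in [0,1])
  i=1: ✓ (witness j=2)
  i=2: ✓ (witness j=2)
  i=3: ✓ (witness j=3)
  i=4: ✓ (witness j=4)
  i=5: ✓ (witness j=5)
  i=6: ✓ (witness j=6)
  i=7: ✗ (none in [7,8])
  i=8: ✗ (none in [8,9])
  i=9: ✗ (none in [9,10])
  i=10: ✗ (none in [10,11])

1, 2, 3, 4, 5, 6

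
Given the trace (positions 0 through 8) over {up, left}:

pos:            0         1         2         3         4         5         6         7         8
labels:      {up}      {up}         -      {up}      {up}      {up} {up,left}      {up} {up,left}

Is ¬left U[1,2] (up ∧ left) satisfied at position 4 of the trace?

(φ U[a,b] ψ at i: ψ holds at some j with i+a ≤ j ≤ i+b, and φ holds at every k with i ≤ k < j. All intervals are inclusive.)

Holds

Need some j in [5,6] with (up ∧ left), and ¬left at every k in [4,j-1].
  j=5: (up ∧ left) false.
  j=6: (up ∧ left) holds; ¬left holds at every k in [4,5] → satisfied.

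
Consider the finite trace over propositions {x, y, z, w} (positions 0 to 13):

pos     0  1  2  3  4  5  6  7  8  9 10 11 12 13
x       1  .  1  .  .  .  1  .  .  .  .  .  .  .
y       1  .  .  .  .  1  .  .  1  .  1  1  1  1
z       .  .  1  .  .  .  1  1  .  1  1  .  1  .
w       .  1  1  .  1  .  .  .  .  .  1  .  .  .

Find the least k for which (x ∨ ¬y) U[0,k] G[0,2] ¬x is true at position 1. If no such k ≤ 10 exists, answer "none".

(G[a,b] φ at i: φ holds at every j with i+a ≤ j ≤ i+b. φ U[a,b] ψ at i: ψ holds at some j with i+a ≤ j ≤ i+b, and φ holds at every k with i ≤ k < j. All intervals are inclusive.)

2

Need earliest j ≥ 1 with G[0,2] ¬x, and (x ∨ ¬y) at every k in [1,j-1].
  j=1: rhs fails.
  j=2: rhs fails.
  j=3: rhs holds; lhs holds on [1,2]. k = 2.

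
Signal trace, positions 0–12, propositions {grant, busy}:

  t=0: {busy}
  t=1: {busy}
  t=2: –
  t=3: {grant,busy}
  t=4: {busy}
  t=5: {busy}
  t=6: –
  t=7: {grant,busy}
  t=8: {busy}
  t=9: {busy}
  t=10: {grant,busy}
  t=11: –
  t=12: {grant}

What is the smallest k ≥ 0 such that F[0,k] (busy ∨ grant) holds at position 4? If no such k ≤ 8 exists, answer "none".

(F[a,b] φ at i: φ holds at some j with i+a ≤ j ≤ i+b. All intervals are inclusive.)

0

Scan j = 4,5,… for (busy ∨ grant):
  j=4: holds
First hit at j=4, so smallest k = 4-4 = 0.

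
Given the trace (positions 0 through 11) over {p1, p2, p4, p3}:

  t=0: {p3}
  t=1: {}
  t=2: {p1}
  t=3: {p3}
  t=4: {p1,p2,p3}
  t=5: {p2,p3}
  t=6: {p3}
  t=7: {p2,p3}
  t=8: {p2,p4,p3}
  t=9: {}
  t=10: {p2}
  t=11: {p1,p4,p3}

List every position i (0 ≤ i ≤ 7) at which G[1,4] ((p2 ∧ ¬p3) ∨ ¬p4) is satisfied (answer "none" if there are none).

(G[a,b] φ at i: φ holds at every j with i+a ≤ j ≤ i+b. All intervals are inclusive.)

Evaluate at each i in [0,7]:
  i=0: ✓ (all of [1,4])
  i=1: ✓ (all of [2,5])
  i=2: ✓ (all of [3,6])
  i=3: ✓ (all of [4,7])
  i=4: ✗ (fails at j=8)
  i=5: ✗ (fails at j=8)
  i=6: ✗ (fails at j=8)
  i=7: ✗ (fails at j=8)

0, 1, 2, 3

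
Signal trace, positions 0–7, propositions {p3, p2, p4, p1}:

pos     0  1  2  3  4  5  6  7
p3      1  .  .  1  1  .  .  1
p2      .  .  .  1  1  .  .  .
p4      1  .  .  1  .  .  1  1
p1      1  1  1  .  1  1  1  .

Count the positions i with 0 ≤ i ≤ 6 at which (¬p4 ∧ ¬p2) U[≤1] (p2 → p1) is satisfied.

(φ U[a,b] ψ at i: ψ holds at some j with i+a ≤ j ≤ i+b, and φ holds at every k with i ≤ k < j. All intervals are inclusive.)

6

Evaluate at each i in [0,6]:
  i=0: ✓ (rhs at j=0)
  i=1: ✓ (rhs at j=1)
  i=2: ✓ (rhs at j=2)
  i=3: ✗ (lhs fails at k=3 before rhs at j=4)
  i=4: ✓ (rhs at j=4)
  i=5: ✓ (rhs at j=5)
  i=6: ✓ (rhs at j=6)
Positions where it holds: {0, 1, 2, 4, 5, 6} → 6.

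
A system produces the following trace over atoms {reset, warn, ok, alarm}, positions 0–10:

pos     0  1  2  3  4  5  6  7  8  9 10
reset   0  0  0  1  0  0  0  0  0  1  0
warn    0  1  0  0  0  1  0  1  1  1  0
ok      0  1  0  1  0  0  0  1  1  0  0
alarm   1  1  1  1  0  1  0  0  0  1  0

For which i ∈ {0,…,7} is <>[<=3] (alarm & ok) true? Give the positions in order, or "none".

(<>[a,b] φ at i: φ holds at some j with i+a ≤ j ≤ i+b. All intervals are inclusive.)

Evaluate at each i in [0,7]:
  i=0: ✓ (witness j=1)
  i=1: ✓ (witness j=1)
  i=2: ✓ (witness j=3)
  i=3: ✓ (witness j=3)
  i=4: ✗ (none in [4,7])
  i=5: ✗ (none in [5,8])
  i=6: ✗ (none in [6,9])
  i=7: ✗ (none in [7,10])

0, 1, 2, 3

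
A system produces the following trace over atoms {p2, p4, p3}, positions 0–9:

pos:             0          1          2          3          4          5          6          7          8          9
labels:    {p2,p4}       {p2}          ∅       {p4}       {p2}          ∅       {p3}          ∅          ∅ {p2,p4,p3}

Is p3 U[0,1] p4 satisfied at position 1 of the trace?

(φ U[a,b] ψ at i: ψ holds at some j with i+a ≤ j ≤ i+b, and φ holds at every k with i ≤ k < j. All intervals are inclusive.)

No

Need some j in [1,2] with p4, and p3 at every k in [1,j-1].
  j=1: p4 false.
  j=2: p4 false.
No j in the window works → until fails.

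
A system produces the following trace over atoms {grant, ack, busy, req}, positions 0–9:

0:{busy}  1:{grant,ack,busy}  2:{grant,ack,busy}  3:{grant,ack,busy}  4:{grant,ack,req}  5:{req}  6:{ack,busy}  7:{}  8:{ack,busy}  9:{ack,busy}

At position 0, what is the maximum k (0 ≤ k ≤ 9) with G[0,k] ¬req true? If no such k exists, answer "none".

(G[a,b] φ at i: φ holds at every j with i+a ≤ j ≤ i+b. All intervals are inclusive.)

3

¬req must hold from j=0 onward; find where it first fails.
  j=0: holds
  j=1: holds
  j=2: holds
  j=3: holds
  j=4: fails
Holds on [0,3], so largest k = 3.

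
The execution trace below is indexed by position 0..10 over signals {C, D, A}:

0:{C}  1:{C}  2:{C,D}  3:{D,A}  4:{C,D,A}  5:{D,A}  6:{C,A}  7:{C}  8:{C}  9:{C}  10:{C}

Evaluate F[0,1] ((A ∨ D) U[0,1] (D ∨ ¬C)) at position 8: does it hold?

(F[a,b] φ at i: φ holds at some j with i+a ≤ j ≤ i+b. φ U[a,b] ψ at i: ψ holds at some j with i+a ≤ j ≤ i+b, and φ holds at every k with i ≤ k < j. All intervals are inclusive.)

Check ((A ∨ D) U[0,1] (D ∨ ¬C)) at each j in [8,9]:
  j=8: fails
  j=9: fails
No position in the window satisfies it → formula fails.

Does not hold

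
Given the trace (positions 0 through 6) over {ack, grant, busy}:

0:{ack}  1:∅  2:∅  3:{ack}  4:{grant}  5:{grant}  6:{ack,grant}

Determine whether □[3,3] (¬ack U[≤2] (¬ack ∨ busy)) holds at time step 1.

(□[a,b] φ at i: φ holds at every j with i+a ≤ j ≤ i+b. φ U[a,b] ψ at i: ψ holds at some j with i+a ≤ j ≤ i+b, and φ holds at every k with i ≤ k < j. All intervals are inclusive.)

Check (¬ack U[≤2] (¬ack ∨ busy)) at every j in [4,4]:
  j=4: holds
All positions satisfy it → formula holds.

Yes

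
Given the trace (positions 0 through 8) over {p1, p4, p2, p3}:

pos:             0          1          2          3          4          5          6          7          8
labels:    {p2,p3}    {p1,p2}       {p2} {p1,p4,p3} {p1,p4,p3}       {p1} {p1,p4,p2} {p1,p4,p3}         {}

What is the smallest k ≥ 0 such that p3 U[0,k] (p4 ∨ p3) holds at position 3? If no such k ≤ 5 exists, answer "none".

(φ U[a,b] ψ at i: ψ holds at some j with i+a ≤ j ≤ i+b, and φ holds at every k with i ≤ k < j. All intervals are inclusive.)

0

Need earliest j ≥ 3 with (p4 ∨ p3), and p3 at every k in [3,j-1].
  j=3: rhs holds (empty prefix). k = 0.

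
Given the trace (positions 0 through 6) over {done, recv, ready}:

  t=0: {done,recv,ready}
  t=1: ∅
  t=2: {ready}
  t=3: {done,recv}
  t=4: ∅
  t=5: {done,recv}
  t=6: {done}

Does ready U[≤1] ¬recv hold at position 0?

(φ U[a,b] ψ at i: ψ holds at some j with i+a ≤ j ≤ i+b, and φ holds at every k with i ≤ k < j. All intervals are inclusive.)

Need some j in [0,1] with ¬recv, and ready at every k in [0,j-1].
  j=0: ¬recv false.
  j=1: ¬recv holds; ready holds at every k in [0,0] → satisfied.

True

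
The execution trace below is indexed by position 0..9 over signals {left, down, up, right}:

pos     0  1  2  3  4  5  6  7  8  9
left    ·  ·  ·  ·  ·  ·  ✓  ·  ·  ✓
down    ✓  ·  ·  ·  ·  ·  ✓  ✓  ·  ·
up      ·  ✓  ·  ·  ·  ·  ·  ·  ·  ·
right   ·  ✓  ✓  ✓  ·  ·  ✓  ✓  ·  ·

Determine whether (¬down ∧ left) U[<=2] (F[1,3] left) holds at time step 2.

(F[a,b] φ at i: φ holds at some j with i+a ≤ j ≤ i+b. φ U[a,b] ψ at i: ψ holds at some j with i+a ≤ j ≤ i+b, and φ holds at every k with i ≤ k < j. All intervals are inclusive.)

Need some j in [2,4] with F[1,3] left, and (¬down ∧ left) at every k in [2,j-1].
  j=2: F[1,3] left — fails (none in [3,5]).
  j=3: F[1,3] left holds, but (¬down ∧ left) fails at k=2 → not this j.
  j=4: F[1,3] left holds, but (¬down ∧ left) fails at k=2 → not this j.
No j in the window works → until fails.

False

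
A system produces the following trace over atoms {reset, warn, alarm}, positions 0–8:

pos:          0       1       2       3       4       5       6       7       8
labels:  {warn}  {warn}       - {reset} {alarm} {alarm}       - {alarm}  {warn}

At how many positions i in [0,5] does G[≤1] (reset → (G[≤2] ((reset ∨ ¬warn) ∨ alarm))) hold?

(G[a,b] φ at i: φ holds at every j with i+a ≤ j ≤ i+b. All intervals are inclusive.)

6

Evaluate at each i in [0,5]:
  i=0: ✓ (all of [0,1])
  i=1: ✓ (all of [1,2])
  i=2: ✓ (all of [2,3])
  i=3: ✓ (all of [3,4])
  i=4: ✓ (all of [4,5])
  i=5: ✓ (all of [5,6])
Positions where it holds: {0, 1, 2, 3, 4, 5} → 6.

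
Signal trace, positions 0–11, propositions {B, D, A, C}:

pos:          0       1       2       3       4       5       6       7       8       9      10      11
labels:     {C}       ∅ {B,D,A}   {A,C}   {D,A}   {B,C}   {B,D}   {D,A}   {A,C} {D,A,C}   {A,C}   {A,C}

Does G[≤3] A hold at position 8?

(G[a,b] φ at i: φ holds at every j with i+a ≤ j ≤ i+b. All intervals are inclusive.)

Check A at every j in [8,11]:
  j=8: true
  j=9: true
  j=10: true
  j=11: true
All positions satisfy it → formula holds.

True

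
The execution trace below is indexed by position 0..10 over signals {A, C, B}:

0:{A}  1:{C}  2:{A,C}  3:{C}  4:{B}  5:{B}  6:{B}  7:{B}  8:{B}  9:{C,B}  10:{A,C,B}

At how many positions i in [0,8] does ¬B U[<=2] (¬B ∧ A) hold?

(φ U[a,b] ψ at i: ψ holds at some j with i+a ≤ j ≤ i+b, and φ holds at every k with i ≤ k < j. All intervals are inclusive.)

3

Evaluate at each i in [0,8]:
  i=0: ✓ (rhs at j=0)
  i=1: ✓ (rhs at j=2; lhs holds on [1,1])
  i=2: ✓ (rhs at j=2)
  i=3: ✗ (no rhs in [3,5])
  i=4: ✗ (no rhs in [4,6])
  i=5: ✗ (no rhs in [5,7])
  i=6: ✗ (no rhs in [6,8])
  i=7: ✗ (no rhs in [7,9])
  i=8: ✗ (no rhs in [8,10])
Positions where it holds: {0, 1, 2} → 3.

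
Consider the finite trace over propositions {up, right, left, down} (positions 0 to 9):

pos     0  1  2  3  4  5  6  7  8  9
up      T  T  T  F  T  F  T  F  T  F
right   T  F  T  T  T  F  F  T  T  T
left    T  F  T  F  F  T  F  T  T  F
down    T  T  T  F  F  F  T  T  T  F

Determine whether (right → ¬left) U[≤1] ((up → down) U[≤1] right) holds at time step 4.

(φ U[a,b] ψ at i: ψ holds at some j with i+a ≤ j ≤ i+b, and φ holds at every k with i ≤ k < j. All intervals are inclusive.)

True

Need some j in [4,5] with ((up → down) U[≤1] right), and (right → ¬left) at every k in [4,j-1].
  j=4: ((up → down) U[≤1] right) holds; no prefix to check → satisfied.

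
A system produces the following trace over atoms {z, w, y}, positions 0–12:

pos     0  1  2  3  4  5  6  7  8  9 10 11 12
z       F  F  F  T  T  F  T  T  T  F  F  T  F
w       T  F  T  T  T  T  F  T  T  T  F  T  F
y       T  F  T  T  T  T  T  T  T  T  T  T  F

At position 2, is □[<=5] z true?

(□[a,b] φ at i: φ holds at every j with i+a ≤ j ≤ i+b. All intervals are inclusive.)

Does not hold

Check z at every j in [2,7]:
  j=2: false
  j=3: true
  j=4: true
  j=5: false
  j=6: true
  j=7: true
Fails at j=2 → formula fails.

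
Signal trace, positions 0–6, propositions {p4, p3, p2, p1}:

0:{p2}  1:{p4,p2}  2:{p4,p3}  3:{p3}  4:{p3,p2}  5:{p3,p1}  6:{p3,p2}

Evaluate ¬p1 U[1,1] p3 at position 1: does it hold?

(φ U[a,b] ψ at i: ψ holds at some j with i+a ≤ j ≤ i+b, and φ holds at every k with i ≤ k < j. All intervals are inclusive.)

True

Need some j in [2,2] with p3, and ¬p1 at every k in [1,j-1].
  j=2: p3 holds; ¬p1 holds at every k in [1,1] → satisfied.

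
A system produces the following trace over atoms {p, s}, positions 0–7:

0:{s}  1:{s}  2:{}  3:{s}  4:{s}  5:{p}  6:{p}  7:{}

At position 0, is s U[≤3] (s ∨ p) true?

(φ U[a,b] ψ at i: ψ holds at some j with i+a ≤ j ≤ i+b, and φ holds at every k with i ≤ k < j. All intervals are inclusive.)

Need some j in [0,3] with (s ∨ p), and s at every k in [0,j-1].
  j=0: (s ∨ p) holds; no prefix to check → satisfied.

Holds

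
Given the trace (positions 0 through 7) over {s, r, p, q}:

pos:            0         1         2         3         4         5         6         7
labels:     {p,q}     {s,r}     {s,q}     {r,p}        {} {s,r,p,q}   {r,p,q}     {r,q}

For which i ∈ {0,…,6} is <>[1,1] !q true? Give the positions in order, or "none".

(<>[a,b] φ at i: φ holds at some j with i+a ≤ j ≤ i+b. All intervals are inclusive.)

Evaluate at each i in [0,6]:
  i=0: ✓ (witness j=1)
  i=1: ✗ (none in [2,2])
  i=2: ✓ (witness j=3)
  i=3: ✓ (witness j=4)
  i=4: ✗ (none in [5,5])
  i=5: ✗ (none in [6,6])
  i=6: ✗ (none in [7,7])

0, 2, 3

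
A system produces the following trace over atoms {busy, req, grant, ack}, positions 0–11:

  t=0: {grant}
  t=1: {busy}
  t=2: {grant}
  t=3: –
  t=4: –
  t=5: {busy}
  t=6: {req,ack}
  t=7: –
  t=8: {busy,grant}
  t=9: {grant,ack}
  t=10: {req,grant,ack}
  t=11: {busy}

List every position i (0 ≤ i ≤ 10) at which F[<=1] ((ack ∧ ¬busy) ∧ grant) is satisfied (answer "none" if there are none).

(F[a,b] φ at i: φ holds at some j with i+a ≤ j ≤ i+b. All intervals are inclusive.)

Evaluate at each i in [0,10]:
  i=0: ✗ (none in [0,1])
  i=1: ✗ (none in [1,2])
  i=2: ✗ (none in [2,3])
  i=3: ✗ (none in [3,4])
  i=4: ✗ (none in [4,5])
  i=5: ✗ (none in [5,6])
  i=6: ✗ (none in [6,7])
  i=7: ✗ (none in [7,8])
  i=8: ✓ (witness j=9)
  i=9: ✓ (witness j=9)
  i=10: ✓ (witness j=10)

8, 9, 10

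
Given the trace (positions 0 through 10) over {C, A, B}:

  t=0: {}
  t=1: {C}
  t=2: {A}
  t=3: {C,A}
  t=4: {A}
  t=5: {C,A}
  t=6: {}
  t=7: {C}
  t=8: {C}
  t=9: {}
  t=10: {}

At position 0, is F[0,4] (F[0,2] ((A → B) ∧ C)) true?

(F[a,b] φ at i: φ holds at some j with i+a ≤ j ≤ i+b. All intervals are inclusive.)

Yes

Check F[0,2] ((A → B) ∧ C) at each j in [0,4]:
  j=0: holds (witness at 1)
  j=1: holds (witness at 1)
  j=2: fails (none in [2,4])
  j=3: fails (none in [3,5])
  j=4: fails (none in [4,6])
Found at j=0 → formula holds.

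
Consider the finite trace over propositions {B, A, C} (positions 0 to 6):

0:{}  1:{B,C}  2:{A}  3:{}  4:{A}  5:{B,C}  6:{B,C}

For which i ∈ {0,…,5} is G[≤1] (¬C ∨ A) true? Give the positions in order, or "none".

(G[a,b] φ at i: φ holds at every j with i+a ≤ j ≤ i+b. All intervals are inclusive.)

Evaluate at each i in [0,5]:
  i=0: ✗ (fails at j=1)
  i=1: ✗ (fails at j=1)
  i=2: ✓ (all of [2,3])
  i=3: ✓ (all of [3,4])
  i=4: ✗ (fails at j=5)
  i=5: ✗ (fails at j=5)

2, 3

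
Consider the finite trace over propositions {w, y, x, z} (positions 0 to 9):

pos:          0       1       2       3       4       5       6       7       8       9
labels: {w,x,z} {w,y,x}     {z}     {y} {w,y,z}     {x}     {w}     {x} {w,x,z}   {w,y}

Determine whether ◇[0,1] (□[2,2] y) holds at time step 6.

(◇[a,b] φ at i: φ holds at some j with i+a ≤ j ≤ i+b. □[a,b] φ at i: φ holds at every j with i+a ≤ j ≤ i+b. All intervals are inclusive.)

Check □[2,2] y at each j in [6,7]:
  j=6: fails at 8
  j=7: holds on [9,9]
Found at j=7 → formula holds.

Holds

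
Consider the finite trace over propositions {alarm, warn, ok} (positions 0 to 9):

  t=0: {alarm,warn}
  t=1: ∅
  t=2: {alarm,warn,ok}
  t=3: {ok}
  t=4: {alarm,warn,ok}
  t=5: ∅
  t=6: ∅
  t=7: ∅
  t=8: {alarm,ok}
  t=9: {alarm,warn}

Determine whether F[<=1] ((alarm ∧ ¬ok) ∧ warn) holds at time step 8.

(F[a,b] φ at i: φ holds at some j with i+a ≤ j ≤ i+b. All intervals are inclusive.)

Holds

Check ((alarm ∧ ¬ok) ∧ warn) at each j in [8,9]:
  j=8: false
  j=9: true
Found at j=9 → formula holds.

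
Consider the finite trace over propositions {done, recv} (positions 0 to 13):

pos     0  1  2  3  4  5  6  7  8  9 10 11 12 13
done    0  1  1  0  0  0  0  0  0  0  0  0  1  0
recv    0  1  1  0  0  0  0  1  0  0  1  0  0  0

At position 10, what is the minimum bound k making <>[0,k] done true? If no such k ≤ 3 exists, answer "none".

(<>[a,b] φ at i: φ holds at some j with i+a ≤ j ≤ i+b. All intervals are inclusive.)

Scan j = 10,11,… for done:
  j=10: fails
  j=11: fails
  j=12: holds
First hit at j=12, so smallest k = 12-10 = 2.

2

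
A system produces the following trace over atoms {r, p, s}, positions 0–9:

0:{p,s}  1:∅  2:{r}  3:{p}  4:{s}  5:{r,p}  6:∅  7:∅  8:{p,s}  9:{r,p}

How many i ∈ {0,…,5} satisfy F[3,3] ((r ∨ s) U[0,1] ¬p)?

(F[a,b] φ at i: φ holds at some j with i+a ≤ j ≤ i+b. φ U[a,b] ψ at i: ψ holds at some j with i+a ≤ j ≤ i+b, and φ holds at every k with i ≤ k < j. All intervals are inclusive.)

Evaluate at each i in [0,5]:
  i=0: ✗ (none in [3,3])
  i=1: ✓ (witness j=4)
  i=2: ✓ (witness j=5)
  i=3: ✓ (witness j=6)
  i=4: ✓ (witness j=7)
  i=5: ✗ (none in [8,8])
Positions where it holds: {1, 2, 3, 4} → 4.

4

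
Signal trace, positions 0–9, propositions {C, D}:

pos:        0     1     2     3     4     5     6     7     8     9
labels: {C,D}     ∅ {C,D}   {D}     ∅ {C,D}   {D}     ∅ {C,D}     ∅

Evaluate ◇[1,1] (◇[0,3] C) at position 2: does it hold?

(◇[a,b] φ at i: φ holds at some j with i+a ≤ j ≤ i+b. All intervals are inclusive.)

Yes

Check ◇[0,3] C at each j in [3,3]:
  j=3: holds (witness at 5)
Found at j=3 → formula holds.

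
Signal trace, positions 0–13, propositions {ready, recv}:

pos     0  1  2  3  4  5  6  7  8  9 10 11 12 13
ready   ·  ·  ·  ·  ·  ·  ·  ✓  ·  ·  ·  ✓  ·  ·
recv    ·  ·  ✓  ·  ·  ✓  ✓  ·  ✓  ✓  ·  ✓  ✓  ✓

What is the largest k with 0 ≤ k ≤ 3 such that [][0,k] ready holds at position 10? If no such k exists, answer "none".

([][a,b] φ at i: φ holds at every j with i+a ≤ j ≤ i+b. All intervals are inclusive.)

ready must hold from j=10 onward; find where it first fails.
  j=10: fails → no k works.

none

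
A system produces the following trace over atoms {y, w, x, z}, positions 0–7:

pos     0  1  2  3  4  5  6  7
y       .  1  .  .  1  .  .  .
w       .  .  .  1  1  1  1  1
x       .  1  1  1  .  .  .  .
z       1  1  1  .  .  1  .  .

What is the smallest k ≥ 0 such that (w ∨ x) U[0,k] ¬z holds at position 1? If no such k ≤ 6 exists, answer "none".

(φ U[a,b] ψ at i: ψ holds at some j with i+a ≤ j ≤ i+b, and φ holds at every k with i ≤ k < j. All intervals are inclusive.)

Need earliest j ≥ 1 with ¬z, and (w ∨ x) at every k in [1,j-1].
  j=1: rhs fails.
  j=2: rhs fails.
  j=3: rhs holds; lhs holds on [1,2]. k = 2.

2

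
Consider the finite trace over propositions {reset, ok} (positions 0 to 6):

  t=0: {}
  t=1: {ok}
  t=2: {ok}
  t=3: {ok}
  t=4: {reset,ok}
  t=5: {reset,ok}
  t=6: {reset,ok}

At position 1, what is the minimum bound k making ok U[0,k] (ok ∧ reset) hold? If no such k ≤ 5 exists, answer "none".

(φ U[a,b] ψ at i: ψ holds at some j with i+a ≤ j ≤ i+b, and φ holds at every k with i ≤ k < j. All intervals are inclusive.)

Need earliest j ≥ 1 with (ok ∧ reset), and ok at every k in [1,j-1].
  j=1: rhs fails.
  j=2: rhs fails.
  j=3: rhs fails.
  j=4: rhs holds; lhs holds on [1,3]. k = 3.

3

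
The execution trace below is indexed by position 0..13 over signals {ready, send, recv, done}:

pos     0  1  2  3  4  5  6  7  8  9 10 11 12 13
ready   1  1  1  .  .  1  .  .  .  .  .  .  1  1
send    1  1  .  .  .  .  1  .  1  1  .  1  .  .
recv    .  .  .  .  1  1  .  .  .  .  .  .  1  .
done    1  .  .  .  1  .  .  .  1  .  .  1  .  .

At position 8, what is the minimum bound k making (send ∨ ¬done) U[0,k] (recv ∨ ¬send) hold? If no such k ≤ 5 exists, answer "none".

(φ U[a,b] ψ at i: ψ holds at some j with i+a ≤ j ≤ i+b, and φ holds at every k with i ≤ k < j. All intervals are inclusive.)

Need earliest j ≥ 8 with (recv ∨ ¬send), and (send ∨ ¬done) at every k in [8,j-1].
  j=8: rhs fails.
  j=9: rhs fails.
  j=10: rhs holds; lhs holds on [8,9]. k = 2.

2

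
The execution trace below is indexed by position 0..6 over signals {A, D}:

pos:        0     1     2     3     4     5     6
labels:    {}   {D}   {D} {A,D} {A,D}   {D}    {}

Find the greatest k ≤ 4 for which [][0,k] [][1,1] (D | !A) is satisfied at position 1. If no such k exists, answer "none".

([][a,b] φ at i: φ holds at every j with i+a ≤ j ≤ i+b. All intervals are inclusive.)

[][1,1] (D | !A) must hold from j=1 onward; find where it first fails.
  j=1: holds
  j=2: holds
  j=3: holds
  j=4: holds
  j=5: holds
Holds through j=5; largest k = 4.

4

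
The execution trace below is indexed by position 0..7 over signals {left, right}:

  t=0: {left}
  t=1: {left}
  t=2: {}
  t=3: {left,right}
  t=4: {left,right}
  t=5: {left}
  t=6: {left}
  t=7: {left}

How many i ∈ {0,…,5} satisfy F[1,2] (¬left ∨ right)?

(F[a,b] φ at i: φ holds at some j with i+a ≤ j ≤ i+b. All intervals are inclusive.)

Evaluate at each i in [0,5]:
  i=0: ✓ (witness j=2)
  i=1: ✓ (witness j=2)
  i=2: ✓ (witness j=3)
  i=3: ✓ (witness j=4)
  i=4: ✗ (none in [5,6])
  i=5: ✗ (none in [6,7])
Positions where it holds: {0, 1, 2, 3} → 4.

4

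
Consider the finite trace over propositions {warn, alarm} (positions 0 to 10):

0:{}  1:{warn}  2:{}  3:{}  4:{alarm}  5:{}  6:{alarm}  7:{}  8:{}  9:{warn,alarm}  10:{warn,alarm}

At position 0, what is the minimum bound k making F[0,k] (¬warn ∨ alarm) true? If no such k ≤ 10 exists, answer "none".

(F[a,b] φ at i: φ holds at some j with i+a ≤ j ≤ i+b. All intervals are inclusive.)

Scan j = 0,1,… for (¬warn ∨ alarm):
  j=0: holds
First hit at j=0, so smallest k = 0-0 = 0.

0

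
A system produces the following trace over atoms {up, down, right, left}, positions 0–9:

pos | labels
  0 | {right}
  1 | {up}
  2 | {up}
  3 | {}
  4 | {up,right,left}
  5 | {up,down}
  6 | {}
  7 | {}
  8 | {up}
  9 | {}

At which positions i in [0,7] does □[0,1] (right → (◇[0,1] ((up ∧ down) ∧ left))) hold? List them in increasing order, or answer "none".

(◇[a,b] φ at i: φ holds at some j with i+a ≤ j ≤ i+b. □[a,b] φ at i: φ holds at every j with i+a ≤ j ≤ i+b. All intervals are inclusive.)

Evaluate at each i in [0,7]:
  i=0: ✗ (fails at j=0)
  i=1: ✓ (all of [1,2])
  i=2: ✓ (all of [2,3])
  i=3: ✗ (fails at j=4)
  i=4: ✗ (fails at j=4)
  i=5: ✓ (all of [5,6])
  i=6: ✓ (all of [6,7])
  i=7: ✓ (all of [7,8])

1, 2, 5, 6, 7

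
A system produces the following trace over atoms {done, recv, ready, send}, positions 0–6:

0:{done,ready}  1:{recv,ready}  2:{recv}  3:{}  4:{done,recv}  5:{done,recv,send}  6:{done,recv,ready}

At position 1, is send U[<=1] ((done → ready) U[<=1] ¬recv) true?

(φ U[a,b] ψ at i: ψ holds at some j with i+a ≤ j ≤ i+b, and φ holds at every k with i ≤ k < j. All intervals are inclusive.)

No

Need some j in [1,2] with ((done → ready) U[<=1] ¬recv), and send at every k in [1,j-1].
  j=1: ((done → ready) U[<=1] ¬recv) — fails.
  j=2: ((done → ready) U[<=1] ¬recv) holds, but send fails at k=1 → not this j.
No j in the window works → until fails.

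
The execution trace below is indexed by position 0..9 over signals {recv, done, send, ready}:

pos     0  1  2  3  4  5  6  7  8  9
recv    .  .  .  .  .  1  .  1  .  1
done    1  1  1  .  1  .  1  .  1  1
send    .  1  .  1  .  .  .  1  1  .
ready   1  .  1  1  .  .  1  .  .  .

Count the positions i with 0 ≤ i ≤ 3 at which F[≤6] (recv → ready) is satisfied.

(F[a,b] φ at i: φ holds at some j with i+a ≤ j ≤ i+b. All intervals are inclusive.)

4

Evaluate at each i in [0,3]:
  i=0: ✓ (witness j=0)
  i=1: ✓ (witness j=1)
  i=2: ✓ (witness j=2)
  i=3: ✓ (witness j=3)
Positions where it holds: {0, 1, 2, 3} → 4.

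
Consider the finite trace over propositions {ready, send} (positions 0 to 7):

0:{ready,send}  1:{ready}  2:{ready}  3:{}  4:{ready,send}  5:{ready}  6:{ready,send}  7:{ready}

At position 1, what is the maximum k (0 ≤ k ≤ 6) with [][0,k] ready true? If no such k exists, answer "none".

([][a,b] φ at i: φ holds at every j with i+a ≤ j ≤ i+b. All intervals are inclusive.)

ready must hold from j=1 onward; find where it first fails.
  j=1: holds
  j=2: holds
  j=3: fails
Holds on [1,2], so largest k = 1.

1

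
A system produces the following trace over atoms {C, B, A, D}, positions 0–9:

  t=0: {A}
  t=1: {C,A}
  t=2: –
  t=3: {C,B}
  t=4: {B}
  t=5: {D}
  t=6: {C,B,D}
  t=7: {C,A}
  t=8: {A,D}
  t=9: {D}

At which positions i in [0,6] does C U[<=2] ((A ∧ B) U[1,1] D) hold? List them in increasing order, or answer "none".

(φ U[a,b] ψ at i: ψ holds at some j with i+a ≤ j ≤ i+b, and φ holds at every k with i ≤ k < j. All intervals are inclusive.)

none

Evaluate at each i in [0,6]:
  i=0: ✗ (no rhs in [0,2])
  i=1: ✗ (no rhs in [1,3])
  i=2: ✗ (no rhs in [2,4])
  i=3: ✗ (no rhs in [3,5])
  i=4: ✗ (no rhs in [4,6])
  i=5: ✗ (no rhs in [5,7])
  i=6: ✗ (no rhs in [6,8])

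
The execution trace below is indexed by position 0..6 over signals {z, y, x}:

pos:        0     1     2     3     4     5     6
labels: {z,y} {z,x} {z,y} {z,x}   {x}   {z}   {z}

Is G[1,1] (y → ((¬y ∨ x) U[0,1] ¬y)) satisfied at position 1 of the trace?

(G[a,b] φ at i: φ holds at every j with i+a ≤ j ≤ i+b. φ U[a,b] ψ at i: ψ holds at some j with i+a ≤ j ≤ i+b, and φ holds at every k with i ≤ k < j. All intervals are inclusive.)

Does not hold

Check (y → ((¬y ∨ x) U[0,1] ¬y)) at every j in [2,2]:
  j=2: antecedent true; consequent fails → ✗
Fails at j=2 → formula fails.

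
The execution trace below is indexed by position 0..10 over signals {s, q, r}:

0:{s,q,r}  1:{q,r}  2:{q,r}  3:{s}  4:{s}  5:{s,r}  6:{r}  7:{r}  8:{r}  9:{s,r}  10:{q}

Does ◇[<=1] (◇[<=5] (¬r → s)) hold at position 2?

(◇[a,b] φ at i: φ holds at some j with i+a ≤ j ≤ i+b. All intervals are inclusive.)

Check ◇[<=5] (¬r → s) at each j in [2,3]:
  j=2: holds (witness at 2)
  j=3: holds (witness at 3)
Found at j=2 → formula holds.

Yes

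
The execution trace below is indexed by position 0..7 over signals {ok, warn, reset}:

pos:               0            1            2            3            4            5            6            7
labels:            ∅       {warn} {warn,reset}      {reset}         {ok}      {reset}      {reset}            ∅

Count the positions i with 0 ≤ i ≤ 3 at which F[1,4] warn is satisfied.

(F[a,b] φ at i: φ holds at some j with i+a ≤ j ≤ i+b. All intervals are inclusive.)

2

Evaluate at each i in [0,3]:
  i=0: ✓ (witness j=1)
  i=1: ✓ (witness j=2)
  i=2: ✗ (none in [3,6])
  i=3: ✗ (none in [4,7])
Positions where it holds: {0, 1} → 2.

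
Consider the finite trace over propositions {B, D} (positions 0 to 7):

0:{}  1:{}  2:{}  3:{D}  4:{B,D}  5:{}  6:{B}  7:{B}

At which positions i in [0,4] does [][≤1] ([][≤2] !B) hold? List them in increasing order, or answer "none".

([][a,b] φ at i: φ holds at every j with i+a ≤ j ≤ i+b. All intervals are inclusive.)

Evaluate at each i in [0,4]:
  i=0: ✓ (all of [0,1])
  i=1: ✗ (fails at j=2)
  i=2: ✗ (fails at j=2)
  i=3: ✗ (fails at j=3)
  i=4: ✗ (fails at j=4)

0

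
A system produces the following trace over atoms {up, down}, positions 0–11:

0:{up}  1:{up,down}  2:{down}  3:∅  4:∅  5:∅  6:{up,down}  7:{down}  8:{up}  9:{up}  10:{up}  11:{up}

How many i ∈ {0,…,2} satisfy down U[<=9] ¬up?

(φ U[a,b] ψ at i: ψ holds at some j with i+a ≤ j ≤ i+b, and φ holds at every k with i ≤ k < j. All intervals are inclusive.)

Evaluate at each i in [0,2]:
  i=0: ✗ (lhs fails at k=0 before rhs at j=2)
  i=1: ✓ (rhs at j=2; lhs holds on [1,1])
  i=2: ✓ (rhs at j=2)
Positions where it holds: {1, 2} → 2.

2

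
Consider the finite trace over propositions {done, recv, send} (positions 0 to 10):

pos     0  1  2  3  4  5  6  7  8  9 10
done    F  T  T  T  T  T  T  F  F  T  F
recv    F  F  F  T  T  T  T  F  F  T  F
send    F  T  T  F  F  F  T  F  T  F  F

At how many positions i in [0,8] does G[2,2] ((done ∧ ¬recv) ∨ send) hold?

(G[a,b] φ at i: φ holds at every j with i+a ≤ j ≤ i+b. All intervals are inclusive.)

Evaluate at each i in [0,8]:
  i=0: ✓ (all of [2,2])
  i=1: ✗ (fails at j=3)
  i=2: ✗ (fails at j=4)
  i=3: ✗ (fails at j=5)
  i=4: ✓ (all of [6,6])
  i=5: ✗ (fails at j=7)
  i=6: ✓ (all of [8,8])
  i=7: ✗ (fails at j=9)
  i=8: ✗ (fails at j=10)
Positions where it holds: {0, 4, 6} → 3.

3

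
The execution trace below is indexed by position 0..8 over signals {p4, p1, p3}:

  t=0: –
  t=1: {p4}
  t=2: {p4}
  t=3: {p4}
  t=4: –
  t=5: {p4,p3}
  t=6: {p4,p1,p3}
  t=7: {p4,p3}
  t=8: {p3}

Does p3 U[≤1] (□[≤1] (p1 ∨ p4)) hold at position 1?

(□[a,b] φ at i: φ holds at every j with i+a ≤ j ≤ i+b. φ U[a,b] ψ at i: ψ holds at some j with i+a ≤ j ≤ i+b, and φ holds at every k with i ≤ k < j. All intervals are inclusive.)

Holds

Need some j in [1,2] with □[≤1] (p1 ∨ p4), and p3 at every k in [1,j-1].
  j=1: □[≤1] (p1 ∨ p4) holds; no prefix to check → satisfied.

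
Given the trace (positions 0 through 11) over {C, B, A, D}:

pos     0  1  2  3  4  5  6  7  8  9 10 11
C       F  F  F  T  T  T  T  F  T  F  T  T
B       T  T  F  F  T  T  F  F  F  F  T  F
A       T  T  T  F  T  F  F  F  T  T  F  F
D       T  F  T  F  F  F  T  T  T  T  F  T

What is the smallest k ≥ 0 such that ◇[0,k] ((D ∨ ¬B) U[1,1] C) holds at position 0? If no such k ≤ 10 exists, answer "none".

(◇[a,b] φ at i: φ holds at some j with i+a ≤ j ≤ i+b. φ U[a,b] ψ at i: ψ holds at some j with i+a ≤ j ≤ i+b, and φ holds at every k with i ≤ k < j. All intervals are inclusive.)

2

Scan j = 0,1,… for ((D ∨ ¬B) U[1,1] C):
  j=0: fails
  j=1: fails
  j=2: holds
First hit at j=2, so smallest k = 2-0 = 2.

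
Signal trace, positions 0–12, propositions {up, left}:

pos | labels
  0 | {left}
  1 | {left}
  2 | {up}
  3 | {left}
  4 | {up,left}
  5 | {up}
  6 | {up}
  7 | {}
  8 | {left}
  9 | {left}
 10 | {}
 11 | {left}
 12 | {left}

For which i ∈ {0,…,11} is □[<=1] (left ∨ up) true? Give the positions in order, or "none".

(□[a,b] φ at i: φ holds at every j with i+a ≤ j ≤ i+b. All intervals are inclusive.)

Evaluate at each i in [0,11]:
  i=0: ✓ (all of [0,1])
  i=1: ✓ (all of [1,2])
  i=2: ✓ (all of [2,3])
  i=3: ✓ (all of [3,4])
  i=4: ✓ (all of [4,5])
  i=5: ✓ (all of [5,6])
  i=6: ✗ (fails at j=7)
  i=7: ✗ (fails at j=7)
  i=8: ✓ (all of [8,9])
  i=9: ✗ (fails at j=10)
  i=10: ✗ (fails at j=10)
  i=11: ✓ (all of [11,12])

0, 1, 2, 3, 4, 5, 8, 11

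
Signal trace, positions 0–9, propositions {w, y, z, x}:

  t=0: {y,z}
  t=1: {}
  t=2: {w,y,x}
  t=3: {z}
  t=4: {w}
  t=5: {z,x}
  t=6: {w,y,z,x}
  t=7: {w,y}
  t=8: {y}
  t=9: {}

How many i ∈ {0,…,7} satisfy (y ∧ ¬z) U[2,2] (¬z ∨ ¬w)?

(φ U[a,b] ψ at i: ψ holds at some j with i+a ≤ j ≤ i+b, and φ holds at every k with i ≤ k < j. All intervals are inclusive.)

1

Evaluate at each i in [0,7]:
  i=0: ✗ (lhs fails at k=0 before rhs at j=2)
  i=1: ✗ (lhs fails at k=1 before rhs at j=3)
  i=2: ✗ (lhs fails at k=3 before rhs at j=4)
  i=3: ✗ (lhs fails at k=3 before rhs at j=5)
  i=4: ✗ (no rhs in [6,6])
  i=5: ✗ (lhs fails at k=5 before rhs at j=7)
  i=6: ✗ (lhs fails at k=6 before rhs at j=8)
  i=7: ✓ (rhs at j=9; lhs holds on [7,8])
Positions where it holds: {7} → 1.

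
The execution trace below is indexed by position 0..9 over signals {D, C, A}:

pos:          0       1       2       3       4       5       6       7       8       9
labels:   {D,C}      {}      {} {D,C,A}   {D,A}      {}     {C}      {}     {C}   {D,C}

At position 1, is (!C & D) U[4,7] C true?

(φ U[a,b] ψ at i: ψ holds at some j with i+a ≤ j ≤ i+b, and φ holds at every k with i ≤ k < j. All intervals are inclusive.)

Does not hold

Need some j in [5,8] with C, and (!C & D) at every k in [1,j-1].
  j=5: C false.
  j=6: C holds, but (!C & D) fails at k=1 → not this j.
  j=7: C false.
  j=8: C holds, but (!C & D) fails at k=1 → not this j.
No j in the window works → until fails.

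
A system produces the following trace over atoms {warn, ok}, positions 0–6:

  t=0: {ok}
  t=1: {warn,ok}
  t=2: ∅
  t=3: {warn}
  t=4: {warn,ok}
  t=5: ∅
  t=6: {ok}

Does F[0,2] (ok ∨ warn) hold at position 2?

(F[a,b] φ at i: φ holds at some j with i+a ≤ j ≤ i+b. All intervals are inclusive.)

True

Check (ok ∨ warn) at each j in [2,4]:
  j=2: false
  j=3: true
  j=4: true
Found at j=3 → formula holds.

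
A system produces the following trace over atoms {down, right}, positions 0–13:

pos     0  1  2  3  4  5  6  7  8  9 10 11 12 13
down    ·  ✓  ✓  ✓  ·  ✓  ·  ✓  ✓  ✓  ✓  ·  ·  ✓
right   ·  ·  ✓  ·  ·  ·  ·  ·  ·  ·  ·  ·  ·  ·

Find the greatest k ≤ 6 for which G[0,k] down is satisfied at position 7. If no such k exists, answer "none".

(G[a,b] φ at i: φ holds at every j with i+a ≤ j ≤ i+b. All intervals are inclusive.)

3

down must hold from j=7 onward; find where it first fails.
  j=7: holds
  j=8: holds
  j=9: holds
  j=10: holds
  j=11: fails
Holds on [7,10], so largest k = 3.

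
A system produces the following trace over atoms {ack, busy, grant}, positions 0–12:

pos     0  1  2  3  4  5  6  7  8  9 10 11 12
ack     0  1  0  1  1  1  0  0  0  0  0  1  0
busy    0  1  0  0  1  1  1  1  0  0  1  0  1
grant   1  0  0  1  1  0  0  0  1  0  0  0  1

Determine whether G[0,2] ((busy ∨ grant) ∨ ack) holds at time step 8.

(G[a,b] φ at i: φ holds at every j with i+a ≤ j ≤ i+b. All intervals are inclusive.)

Does not hold

Check ((busy ∨ grant) ∨ ack) at every j in [8,10]:
  j=8: true
  j=9: false
  j=10: true
Fails at j=9 → formula fails.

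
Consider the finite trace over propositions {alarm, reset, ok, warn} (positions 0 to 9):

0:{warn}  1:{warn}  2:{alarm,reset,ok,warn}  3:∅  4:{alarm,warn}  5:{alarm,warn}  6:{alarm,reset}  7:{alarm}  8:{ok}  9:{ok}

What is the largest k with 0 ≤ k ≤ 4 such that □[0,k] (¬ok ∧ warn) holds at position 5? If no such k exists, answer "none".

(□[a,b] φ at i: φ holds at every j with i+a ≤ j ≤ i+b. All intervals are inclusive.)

0

(¬ok ∧ warn) must hold from j=5 onward; find where it first fails.
  j=5: holds
  j=6: fails
Holds on [5,5], so largest k = 0.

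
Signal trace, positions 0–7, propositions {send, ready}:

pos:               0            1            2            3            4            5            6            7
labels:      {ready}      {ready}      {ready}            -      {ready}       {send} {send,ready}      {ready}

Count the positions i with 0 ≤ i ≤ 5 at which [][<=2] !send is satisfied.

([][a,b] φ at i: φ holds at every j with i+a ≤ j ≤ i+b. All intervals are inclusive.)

Evaluate at each i in [0,5]:
  i=0: ✓ (all of [0,2])
  i=1: ✓ (all of [1,3])
  i=2: ✓ (all of [2,4])
  i=3: ✗ (fails at j=5)
  i=4: ✗ (fails at j=5)
  i=5: ✗ (fails at j=5)
Positions where it holds: {0, 1, 2} → 3.

3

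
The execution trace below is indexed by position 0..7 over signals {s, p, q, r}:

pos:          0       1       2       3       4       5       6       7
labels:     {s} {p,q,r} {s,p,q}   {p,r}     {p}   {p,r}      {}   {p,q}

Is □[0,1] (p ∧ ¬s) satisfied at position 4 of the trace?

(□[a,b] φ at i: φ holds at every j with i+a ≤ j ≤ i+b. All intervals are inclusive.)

Check (p ∧ ¬s) at every j in [4,5]:
  j=4: true
  j=5: true
All positions satisfy it → formula holds.

Holds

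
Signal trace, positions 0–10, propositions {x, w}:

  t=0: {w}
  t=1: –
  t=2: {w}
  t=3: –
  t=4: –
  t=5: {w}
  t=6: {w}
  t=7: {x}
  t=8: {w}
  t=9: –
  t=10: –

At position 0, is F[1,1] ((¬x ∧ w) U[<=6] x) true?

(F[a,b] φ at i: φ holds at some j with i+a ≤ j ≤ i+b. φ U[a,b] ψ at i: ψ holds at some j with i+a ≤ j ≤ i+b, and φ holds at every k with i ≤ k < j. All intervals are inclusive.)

No

Check ((¬x ∧ w) U[<=6] x) at each j in [1,1]:
  j=1: fails
No position in the window satisfies it → formula fails.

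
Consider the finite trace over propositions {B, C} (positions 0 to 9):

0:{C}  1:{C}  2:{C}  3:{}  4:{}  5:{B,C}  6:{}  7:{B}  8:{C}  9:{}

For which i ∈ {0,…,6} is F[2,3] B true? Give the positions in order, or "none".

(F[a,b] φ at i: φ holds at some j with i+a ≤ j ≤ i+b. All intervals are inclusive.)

2, 3, 4, 5

Evaluate at each i in [0,6]:
  i=0: ✗ (none in [2,3])
  i=1: ✗ (none in [3,4])
  i=2: ✓ (witness j=5)
  i=3: ✓ (witness j=5)
  i=4: ✓ (witness j=7)
  i=5: ✓ (witness j=7)
  i=6: ✗ (none in [8,9])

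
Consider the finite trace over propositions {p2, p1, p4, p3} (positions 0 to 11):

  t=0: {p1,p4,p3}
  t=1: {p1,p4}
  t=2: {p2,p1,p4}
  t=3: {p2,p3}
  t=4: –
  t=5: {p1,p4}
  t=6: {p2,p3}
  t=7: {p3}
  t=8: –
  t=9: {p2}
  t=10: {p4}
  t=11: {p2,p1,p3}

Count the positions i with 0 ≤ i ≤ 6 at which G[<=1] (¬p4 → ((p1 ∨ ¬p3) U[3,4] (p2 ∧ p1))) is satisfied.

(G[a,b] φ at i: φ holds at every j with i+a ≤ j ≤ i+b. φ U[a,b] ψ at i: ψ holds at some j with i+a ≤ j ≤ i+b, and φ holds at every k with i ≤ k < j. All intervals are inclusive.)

Evaluate at each i in [0,6]:
  i=0: ✓ (all of [0,1])
  i=1: ✓ (all of [1,2])
  i=2: ✗ (fails at j=3)
  i=3: ✗ (fails at j=3)
  i=4: ✗ (fails at j=4)
  i=5: ✗ (fails at j=6)
  i=6: ✗ (fails at j=6)
Positions where it holds: {0, 1} → 2.

2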